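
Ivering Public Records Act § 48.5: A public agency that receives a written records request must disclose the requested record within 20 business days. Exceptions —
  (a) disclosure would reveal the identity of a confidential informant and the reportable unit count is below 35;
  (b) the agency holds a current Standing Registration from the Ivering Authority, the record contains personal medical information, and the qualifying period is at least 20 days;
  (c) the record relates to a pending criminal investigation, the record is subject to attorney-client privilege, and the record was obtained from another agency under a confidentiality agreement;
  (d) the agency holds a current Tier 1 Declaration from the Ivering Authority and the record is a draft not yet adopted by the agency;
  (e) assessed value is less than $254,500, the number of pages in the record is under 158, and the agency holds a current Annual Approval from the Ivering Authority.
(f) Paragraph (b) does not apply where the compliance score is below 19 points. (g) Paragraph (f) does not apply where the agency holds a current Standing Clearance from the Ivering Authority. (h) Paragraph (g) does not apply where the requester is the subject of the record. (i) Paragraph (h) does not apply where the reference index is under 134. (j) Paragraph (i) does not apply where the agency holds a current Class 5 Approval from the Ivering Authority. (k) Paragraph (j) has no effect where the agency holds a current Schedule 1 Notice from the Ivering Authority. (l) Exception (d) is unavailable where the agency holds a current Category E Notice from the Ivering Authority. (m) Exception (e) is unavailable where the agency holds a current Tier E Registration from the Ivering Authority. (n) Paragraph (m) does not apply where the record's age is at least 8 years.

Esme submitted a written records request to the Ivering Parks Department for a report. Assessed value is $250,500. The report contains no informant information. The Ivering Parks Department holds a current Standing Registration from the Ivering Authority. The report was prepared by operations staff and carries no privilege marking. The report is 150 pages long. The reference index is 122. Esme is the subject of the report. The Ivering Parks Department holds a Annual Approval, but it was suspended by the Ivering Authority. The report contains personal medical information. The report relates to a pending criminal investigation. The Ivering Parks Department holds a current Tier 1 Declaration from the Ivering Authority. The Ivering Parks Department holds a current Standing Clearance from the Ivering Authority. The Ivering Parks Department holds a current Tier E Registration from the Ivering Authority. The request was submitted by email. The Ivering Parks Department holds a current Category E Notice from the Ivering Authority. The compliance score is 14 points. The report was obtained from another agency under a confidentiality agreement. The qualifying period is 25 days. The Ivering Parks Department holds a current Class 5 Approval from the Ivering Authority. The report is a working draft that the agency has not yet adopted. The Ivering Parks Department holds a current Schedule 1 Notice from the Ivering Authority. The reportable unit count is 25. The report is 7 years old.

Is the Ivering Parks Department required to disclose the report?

No — exception (b) applies; the Ivering Parks Department is not required to disclose the report.

Exception (a) does not apply: the report contains no informant information.
Exception (b)'s conditions are all satisfied: a current Standing Registration is held; the report contains personal medical information; the qualifying period is 25 days, meeting the 20 days threshold. As to paragraphs (f)–(k): (f) operates (the compliance score is 14 points, below the 19 points limit), but is set aside by (g): (g) is triggered — a current Standing Clearance is held. (h) applies (Esme is the subject of the report), but yields to (i): (i) operates — the reference index is 122, under the 134 limit. (j) applies (a current Class 5 Approval is held), but is itself disapplied by (k): (k) applies — a current Schedule 1 Notice is held. (b) remains available.
Exception (c) does not apply: the report carries no privilege marking.
Exception (d): a current Tier 1 Declaration is held; the report is an unadopted draft — every condition holds. But: (l) operates — a current Category E Notice is held. So (d) is unavailable.
Exception (e) does not apply: the Annual Approval is not current.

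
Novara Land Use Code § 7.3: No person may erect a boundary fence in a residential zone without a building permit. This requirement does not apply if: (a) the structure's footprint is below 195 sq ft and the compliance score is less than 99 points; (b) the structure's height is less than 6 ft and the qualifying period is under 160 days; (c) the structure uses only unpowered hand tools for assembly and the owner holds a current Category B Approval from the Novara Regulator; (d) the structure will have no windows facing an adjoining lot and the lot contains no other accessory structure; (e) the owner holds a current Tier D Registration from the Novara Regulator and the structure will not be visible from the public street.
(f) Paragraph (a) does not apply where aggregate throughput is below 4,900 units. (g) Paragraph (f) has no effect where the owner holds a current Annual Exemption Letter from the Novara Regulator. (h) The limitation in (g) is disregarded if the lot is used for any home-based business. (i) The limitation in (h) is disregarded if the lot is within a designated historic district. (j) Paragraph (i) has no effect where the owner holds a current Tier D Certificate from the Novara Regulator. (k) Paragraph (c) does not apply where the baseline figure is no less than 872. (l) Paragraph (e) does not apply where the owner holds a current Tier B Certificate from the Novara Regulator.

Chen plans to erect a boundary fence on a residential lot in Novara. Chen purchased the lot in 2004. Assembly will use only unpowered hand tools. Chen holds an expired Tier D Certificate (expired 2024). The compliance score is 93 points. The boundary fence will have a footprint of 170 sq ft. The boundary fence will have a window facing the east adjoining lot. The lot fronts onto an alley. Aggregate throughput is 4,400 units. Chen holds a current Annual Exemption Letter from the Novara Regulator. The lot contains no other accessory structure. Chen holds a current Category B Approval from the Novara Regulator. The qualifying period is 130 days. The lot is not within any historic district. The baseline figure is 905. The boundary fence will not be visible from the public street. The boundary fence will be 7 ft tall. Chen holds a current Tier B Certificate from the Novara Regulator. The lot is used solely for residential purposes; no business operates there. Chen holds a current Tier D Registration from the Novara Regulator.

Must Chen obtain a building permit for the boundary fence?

Exception (a) is satisfied on its face — the structure's footprint is 170 sq ft, below the 195 sq ft limit; the compliance score is 93 points, less than the 99 points limit. Considering the limiting provisions: (f) is engaged (aggregate throughput is 4,400 units, below the 4,900 units limit), but is set aside by (g): (g) operates against (f): a current Annual Exemption Letter is held. (h), which would lift (g), is inapplicable — the lot is solely residential. (a) remains available.
Exception (b) does not apply: the structure's height is 7 ft, not less than 6 ft.
All of (c)'s requirements are met (assembly uses only hand tools; a current Category B Approval is held). However, paragraph (k) must be considered: (k) operates against (c): the baseline figure is 905, meeting the 872 threshold. Exception (c) does not apply.
Exception (d) requires that the structure will have no windows facing an adjoining lot; but a window faces an adjoining lot, so (d) is unavailable.
All of (e)'s requirements are met (a current Tier D Registration is held; the structure will not be visible from the street). Turning to paragraph (l): (l) operates against (e): a current Tier B Certificate is held. Exception (e) does not apply.

No — exception (a) applies; Chen does not need a building permit.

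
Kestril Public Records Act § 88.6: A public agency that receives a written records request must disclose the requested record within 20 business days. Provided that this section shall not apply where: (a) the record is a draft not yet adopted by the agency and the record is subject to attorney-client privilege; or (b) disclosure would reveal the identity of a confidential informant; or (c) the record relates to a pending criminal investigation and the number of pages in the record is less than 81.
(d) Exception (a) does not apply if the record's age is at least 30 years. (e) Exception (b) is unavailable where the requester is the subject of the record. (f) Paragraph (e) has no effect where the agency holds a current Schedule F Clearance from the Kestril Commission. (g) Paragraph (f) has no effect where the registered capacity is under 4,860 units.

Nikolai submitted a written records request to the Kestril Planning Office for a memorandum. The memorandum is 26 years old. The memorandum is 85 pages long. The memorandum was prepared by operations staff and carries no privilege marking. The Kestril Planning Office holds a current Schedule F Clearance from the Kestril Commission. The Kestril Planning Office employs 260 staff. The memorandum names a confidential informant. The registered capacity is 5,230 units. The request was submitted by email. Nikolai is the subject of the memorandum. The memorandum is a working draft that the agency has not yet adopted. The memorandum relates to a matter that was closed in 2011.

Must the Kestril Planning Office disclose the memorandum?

Exception (a) fails — the memorandum carries no privilege marking.
All of (b)'s requirements are met (the memorandum names a confidential informant). Considering the limiting provisions: (e) would limit (b) — Nikolai is the subject of the memorandum — but (f) sets (e) aside: (f) is triggered — a current Schedule F Clearance is held. (g), which would lift (f), is not engaged — the registered capacity is 5,230 units, not under 4,860 units. (b) remains available.
Exception (c) does not apply: the memorandum relates to a closed matter.

No — exception (b) applies; the Kestril Planning Office is not required to disclose the memorandum.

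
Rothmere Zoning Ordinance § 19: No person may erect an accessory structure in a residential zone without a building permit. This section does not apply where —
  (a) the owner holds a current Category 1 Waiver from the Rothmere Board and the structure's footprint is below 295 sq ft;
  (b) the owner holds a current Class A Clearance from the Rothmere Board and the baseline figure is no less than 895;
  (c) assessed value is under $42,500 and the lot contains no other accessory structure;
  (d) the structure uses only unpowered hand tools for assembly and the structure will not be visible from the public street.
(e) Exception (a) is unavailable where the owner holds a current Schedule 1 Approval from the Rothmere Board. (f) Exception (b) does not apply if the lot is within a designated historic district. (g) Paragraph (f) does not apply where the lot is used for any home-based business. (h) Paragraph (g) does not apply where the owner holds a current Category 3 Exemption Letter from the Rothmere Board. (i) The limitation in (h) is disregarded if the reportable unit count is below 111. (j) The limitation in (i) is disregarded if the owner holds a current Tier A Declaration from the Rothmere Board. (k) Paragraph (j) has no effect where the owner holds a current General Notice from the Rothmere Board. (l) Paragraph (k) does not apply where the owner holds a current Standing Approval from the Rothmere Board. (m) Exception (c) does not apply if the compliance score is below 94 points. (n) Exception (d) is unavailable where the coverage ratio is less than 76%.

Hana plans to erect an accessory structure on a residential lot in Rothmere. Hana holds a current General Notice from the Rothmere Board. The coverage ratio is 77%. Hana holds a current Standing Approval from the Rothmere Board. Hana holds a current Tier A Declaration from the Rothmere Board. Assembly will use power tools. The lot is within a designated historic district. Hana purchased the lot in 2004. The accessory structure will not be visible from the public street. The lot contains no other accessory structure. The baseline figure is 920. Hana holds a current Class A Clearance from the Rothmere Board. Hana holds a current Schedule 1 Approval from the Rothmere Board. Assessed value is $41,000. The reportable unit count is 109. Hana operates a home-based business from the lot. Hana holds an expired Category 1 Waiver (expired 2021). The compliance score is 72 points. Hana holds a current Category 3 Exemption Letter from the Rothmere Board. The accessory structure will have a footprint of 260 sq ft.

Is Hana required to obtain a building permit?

Yes — Hana must obtain a building permit.

Exception (a) does not apply: the Category 1 Waiver is not current.
Exception (b): a current Class A Clearance is held; the baseline figure is 920, meeting the 895 threshold — every condition holds. Turning to paragraphs (f)–(l): (f) operates against (b): the lot is in a historic district. (g) would limit (f) — a home-based business operates on the lot — but (h) sets (g) aside: (h) operates against (g): a current Category 3 Exemption Letter is held. (i) would limit (h) — the reportable unit count is 109, below the 111 limit — but (j) sets (i) aside: (j) is triggered — a current Tier A Declaration is held. (k) is triggered (a current General Notice is held), but is set aside by (l): (l) operates — a current Standing Approval is held. Exception (b) does not apply.
Exception (c): assessed value is $41,000, under the $42,500 limit; the lot has no other accessory structure — every condition holds. Turning to paragraph (m): (m) operates against (c): the compliance score is 72 points, below the 94 points limit. (c) is therefore removed.
Exception (d) fails — assembly uses power tools.
Every exception is unavailable, so the rule governs.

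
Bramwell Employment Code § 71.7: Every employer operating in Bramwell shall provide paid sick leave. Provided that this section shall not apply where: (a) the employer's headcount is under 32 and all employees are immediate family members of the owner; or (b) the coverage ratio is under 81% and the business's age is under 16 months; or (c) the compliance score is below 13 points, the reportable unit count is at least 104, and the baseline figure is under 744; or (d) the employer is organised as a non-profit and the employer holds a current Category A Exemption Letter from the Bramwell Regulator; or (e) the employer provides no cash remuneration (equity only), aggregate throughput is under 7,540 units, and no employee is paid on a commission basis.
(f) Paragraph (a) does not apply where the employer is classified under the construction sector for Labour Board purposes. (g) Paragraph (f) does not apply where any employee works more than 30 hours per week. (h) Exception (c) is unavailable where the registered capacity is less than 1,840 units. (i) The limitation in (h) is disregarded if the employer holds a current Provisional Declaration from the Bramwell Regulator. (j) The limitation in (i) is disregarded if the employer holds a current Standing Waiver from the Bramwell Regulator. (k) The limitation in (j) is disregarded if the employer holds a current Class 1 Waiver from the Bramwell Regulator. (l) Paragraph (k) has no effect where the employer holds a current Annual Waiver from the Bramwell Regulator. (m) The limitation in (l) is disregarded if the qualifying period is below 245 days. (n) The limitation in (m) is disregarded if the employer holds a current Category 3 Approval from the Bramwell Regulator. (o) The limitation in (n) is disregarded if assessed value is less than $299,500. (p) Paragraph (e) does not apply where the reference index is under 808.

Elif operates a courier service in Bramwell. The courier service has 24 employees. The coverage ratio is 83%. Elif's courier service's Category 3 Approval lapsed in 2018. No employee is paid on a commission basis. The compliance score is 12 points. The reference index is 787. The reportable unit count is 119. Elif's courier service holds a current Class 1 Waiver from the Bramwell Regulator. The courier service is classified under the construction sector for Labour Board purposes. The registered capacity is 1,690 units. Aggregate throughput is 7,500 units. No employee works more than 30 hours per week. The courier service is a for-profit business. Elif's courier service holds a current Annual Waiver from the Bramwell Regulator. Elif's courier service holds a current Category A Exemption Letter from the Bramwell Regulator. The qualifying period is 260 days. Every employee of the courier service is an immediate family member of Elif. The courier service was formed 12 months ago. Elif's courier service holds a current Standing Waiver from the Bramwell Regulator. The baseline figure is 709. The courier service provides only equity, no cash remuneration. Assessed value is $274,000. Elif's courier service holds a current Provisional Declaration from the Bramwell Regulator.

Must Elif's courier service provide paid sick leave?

Exception (a) is satisfied on its face — the employer's headcount is 24, under the 32 limit; every employee is an immediate family member. Turning to paragraphs (f)–(g): (f) operates against (a): the courier service is classified under the construction sector. (g) does not operate here (no employee exceeds 30 hours/week), so (f) stands. Exception (a) does not apply.
Exception (b) requires that the coverage ratio is under 81%; but the coverage ratio is 83%, not under 81%, so (b) is unavailable.
Exception (c): the compliance score is 12 points, below the 13 points limit; the reportable unit count is 119, meeting the 104 threshold; the baseline figure is 709, under the 744 limit — every condition holds. But applying paragraphs (h)–(o): (h) operates against (c): the registered capacity is 1,690 units, less than the 1,840 units limit. (i) would limit (h) — a current Provisional Declaration is held — but (j) sets (i) aside: (j) is triggered — a current Standing Waiver is held. (k) operates (a current Class 1 Waiver is held), but is displaced by (l): (l) operates against (k): a current Annual Waiver is held. (m), which would lift (l), is not triggered — the qualifying period is 260 days, not below 245 days. So (c) is unavailable.
Exception (d) fails — the employer is for-profit.
Exception (e) is satisfied on its face — remuneration is equity-only; aggregate throughput is 7,500 units, under the 7,540 units limit; no employee is paid on commission. But applying paragraph (p): (p) operates against (e): the reference index is 787, under the 808 limit. So (e) is unavailable.
No exception applies. The general rule governs.

Yes — Elif's courier service must provide paid sick leave.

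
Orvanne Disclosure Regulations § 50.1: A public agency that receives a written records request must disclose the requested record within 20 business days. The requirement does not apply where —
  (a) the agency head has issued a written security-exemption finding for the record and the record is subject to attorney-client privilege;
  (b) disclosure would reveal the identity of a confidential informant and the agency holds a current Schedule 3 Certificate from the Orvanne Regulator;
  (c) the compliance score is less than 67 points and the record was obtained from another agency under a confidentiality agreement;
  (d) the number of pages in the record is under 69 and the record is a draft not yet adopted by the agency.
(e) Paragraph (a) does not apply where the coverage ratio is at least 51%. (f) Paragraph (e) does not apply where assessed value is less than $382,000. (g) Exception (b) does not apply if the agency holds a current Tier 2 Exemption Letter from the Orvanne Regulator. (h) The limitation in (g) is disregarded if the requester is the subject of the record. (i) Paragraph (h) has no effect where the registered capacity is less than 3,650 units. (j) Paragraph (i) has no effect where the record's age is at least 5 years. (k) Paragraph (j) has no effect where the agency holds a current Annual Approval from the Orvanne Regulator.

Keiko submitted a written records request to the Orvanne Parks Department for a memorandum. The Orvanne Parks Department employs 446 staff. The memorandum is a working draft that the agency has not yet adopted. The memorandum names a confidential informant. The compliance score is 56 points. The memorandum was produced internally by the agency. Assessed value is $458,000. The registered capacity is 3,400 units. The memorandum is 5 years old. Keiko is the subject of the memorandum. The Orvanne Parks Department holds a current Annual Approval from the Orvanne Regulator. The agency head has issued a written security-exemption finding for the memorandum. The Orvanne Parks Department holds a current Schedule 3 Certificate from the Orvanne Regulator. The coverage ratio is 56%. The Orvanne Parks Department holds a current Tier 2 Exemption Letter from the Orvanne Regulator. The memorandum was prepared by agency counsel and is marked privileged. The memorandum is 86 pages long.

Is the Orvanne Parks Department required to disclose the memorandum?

Yes — the Orvanne Parks Department must disclose the memorandum.

Exception (a)'s conditions are all satisfied: a written security-exemption finding has been issued; the memorandum is privileged. Turning to paragraphs (e)–(f): (e) operates — the coverage ratio is 56%, meeting the 51% threshold. (f) is inapplicable (assessed value is $458,000, not less than $382,000), so (e) stands. So (a) is unavailable.
All of (b)'s requirements are met (the memorandum names a confidential informant; a current Schedule 3 Certificate is held). But applying paragraphs (g)–(k): (g) operates against (b): a current Tier 2 Exemption Letter is held. (h) would limit (g) — Keiko is the subject of the memorandum — but (i) sets (h) aside: (i) operates against (h): the registered capacity is 3,400 units, less than the 3,650 units limit. (j) would limit (i) — the record's age is 5 years, meeting the 5 years threshold — but (k) sets (j) aside: (k) is engaged — a current Annual Approval is held. Exception (b) does not apply.
Exception (c) does not apply: the memorandum was produced internally.
Exception (d) does not apply: the number of pages in the record is 86, not under 69.
None of the exceptions is available; § 50.1 applies in full.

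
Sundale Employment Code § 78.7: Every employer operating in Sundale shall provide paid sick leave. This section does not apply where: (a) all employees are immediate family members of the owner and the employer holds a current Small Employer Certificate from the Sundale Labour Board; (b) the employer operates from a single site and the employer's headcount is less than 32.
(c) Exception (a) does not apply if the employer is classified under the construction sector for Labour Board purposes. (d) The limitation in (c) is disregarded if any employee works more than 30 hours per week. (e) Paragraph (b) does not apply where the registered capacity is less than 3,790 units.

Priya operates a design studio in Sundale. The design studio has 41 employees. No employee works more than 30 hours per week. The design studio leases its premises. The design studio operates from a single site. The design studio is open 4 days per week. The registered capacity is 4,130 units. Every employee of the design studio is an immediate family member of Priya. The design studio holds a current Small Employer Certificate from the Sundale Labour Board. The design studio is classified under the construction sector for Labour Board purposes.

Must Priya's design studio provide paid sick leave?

All of (a)'s requirements are met (every employee is an immediate family member; a current Small Employer Certificate is held). But: (c) is engaged — the design studio is classified under the construction sector. (d), which would lift (c), is not engaged — no employee exceeds 30 hours/week. So (a) is unavailable.
Exception (b) does not apply: the employer's headcount is 41, not less than 32.
No exception applies. The general rule governs.

Yes — Priya's design studio must provide paid sick leave.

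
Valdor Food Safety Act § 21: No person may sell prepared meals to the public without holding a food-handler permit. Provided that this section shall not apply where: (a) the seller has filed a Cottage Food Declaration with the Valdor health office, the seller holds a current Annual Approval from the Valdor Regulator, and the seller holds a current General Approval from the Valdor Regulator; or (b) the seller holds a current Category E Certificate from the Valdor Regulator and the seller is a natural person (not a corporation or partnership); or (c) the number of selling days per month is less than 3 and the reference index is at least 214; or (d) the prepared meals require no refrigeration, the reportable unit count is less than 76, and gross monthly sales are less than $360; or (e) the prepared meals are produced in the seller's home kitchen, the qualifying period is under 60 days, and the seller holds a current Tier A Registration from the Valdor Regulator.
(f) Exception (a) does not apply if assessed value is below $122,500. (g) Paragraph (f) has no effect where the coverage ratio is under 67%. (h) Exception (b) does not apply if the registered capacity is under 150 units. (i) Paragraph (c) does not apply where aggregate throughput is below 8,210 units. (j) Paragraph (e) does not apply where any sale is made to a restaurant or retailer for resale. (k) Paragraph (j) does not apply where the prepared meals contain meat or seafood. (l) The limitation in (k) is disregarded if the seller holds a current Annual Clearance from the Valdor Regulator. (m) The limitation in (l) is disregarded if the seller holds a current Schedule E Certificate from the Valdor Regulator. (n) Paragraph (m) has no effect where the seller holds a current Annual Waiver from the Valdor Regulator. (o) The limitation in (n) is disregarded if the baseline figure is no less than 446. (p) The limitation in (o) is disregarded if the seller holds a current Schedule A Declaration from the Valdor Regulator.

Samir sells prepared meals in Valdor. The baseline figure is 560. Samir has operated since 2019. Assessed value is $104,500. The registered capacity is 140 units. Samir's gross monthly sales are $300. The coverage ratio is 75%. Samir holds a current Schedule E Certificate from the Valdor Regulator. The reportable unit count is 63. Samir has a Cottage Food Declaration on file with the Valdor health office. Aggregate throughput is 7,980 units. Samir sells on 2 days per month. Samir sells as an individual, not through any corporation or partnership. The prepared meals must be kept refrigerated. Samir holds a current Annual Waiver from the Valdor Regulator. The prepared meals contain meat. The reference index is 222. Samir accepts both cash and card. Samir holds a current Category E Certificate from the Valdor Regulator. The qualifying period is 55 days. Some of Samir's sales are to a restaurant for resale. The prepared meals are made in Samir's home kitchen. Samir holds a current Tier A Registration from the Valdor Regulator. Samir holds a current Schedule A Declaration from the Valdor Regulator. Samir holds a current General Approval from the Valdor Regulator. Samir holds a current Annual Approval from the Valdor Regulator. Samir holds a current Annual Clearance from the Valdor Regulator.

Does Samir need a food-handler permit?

Yes — Samir must hold a food-handler permit.

Exception (a): a Cottage Food Declaration is on file; a current Annual Approval is held; a current General Approval is held — every condition holds. But applying paragraphs (f)–(g): (f) operates against (a): assessed value is $104,500, below the $122,500 limit. (g) does not operate here (the coverage ratio is 75%, not under 67%), so (f) stands. So (a) is unavailable.
Exception (b): a current Category E Certificate is held; the seller is a natural person — every condition holds. Turning to paragraph (h): (h) operates against (b): the registered capacity is 140 units, under the 150 units limit. So (b) is unavailable.
Exception (c) is satisfied on its face — the number of selling days per month is 2, less than the 3 limit; the reference index is 222, meeting the 214 threshold. But applying paragraph (i): (i) operates — aggregate throughput is 7,980 units, below the 8,210 units limit. (c) is therefore removed.
Exception (d) does not apply: the prepared meals require refrigeration.
Exception (e): the prepared meals are home-kitchen produced; the qualifying period is 55 days, under the 60 days limit; a current Tier A Registration is held — every condition holds. However, paragraphs (j)–(p) must be considered: (j) operates against (e): some sales are to a restaurant for resale. (k) is triggered (the prepared meals contain meat), but is overridden by (l): (l) applies — a current Annual Clearance is held. (m) would limit (l) — a current Schedule E Certificate is held — but (n) sets (m) aside: (n) operates against (m): a current Annual Waiver is held. (o) would limit (n) — the baseline figure is 560, meeting the 446 threshold — but (p) sets (o) aside: (p) is engaged — a current Schedule A Declaration is held. So (e) is unavailable.
No exception applies. The general rule governs.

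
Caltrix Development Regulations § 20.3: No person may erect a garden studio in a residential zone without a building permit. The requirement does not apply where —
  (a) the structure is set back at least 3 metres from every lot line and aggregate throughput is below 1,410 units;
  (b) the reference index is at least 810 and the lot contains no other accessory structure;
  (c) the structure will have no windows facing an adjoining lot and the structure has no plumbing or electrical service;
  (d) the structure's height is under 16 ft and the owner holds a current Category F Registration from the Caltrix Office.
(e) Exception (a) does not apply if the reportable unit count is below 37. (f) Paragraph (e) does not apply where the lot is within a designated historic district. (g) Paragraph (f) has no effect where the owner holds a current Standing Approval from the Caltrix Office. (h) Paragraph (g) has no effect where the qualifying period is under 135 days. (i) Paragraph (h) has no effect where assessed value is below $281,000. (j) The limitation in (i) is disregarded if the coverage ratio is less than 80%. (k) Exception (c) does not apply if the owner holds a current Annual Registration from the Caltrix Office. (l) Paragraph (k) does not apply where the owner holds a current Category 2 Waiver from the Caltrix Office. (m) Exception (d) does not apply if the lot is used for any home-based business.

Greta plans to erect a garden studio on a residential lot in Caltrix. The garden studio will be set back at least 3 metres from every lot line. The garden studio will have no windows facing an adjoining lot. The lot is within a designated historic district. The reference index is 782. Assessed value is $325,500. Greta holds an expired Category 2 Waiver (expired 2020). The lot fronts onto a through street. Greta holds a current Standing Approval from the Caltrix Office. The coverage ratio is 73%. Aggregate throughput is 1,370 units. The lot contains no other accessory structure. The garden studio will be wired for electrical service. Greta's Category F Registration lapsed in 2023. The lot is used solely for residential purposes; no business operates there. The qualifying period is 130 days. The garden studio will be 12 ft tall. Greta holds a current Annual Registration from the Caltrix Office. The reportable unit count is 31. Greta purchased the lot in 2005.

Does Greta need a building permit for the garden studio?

No — exception (a) applies; Greta does not need a building permit.

Exception (a) is satisfied on its face — the setback is at least 3 m on every side; aggregate throughput is 1,370 units, below the 1,410 units limit. Considering the limiting provisions: (e) would limit (a) — the reportable unit count is 31, below the 37 limit — but (f) sets (e) aside: (f) operates — the lot is in a historic district. (g) is engaged (a current Standing Approval is held), but is itself disapplied by (h): (h) operates — the qualifying period is 130 days, under the 135 days limit. (i) is inapplicable (assessed value is $325,500, not below $281,000), so (h) stands. (a) remains available.
Exception (b) requires that the reference index is at least 810; but the reference index is 782, short of 810, so (b) is unavailable.
Exception (c) does not apply: electrical service is planned.
Exception (d) fails — no current Category F Registration is held.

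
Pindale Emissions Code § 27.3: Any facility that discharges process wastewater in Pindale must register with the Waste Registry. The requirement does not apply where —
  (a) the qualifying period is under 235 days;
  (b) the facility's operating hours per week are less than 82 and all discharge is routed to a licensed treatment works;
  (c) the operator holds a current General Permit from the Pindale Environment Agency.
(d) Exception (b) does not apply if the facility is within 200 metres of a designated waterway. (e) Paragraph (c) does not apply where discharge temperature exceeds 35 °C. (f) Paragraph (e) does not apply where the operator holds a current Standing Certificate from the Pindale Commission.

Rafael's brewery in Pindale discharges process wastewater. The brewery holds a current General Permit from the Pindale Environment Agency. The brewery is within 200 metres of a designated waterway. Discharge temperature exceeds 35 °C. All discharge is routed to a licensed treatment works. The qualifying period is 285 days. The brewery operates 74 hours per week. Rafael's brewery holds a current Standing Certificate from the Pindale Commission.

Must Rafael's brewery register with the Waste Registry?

Exception (a) does not apply: the qualifying period is 285 days, not under 235 days.
Exception (b)'s conditions are all satisfied: the facility's operating hours per week are 74, less than the 82 limit; discharge is routed to a licensed treatment works. However, paragraph (d) must be considered: (d) operates — the brewery is within 200 m of a designated waterway. Exception (b) does not apply.
Exception (c): a current General Permit is held — every condition holds. Under paragraphs (e)–(f): (e) applies (discharge temperature exceeds 35 °C), but yields to (f): (f) operates against (e): a current Standing Certificate is held. So (c) applies.

No — exception (c) applies; Rafael's brewery is not required to register with the Waste Registry.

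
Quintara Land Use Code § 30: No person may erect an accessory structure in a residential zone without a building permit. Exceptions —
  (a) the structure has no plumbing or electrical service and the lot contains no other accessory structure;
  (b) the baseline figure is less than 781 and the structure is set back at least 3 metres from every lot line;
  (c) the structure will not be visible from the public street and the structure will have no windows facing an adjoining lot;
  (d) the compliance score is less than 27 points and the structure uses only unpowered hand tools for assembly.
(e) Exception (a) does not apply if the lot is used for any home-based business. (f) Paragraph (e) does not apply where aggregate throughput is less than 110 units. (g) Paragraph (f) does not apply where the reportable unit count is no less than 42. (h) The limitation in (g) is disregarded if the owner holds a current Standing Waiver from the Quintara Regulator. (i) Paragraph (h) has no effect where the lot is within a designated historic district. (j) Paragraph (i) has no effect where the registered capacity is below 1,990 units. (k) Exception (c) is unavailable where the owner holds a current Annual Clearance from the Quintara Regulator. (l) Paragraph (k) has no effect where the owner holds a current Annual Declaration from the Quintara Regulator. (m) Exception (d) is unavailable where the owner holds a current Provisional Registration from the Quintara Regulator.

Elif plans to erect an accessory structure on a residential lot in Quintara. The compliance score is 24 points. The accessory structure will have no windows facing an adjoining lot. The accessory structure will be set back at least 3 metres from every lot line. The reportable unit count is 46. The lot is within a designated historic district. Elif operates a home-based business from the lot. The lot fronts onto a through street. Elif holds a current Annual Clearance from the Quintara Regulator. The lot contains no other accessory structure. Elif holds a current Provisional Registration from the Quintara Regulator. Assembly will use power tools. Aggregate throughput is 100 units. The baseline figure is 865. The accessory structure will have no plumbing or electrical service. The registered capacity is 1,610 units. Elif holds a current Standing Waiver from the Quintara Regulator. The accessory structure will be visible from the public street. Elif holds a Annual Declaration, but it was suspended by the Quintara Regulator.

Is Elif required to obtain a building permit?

No — exception (a) applies; Elif does not need a building permit.

Exception (a): there is no plumbing or electrical service; the lot has no other accessory structure — every condition holds. Under paragraphs (e)–(j): (e) is engaged (a home-based business operates on the lot), but is displaced by (f): (f) is engaged — aggregate throughput is 100 units, less than the 110 units limit. (g) would limit (f) — the reportable unit count is 46, meeting the 42 threshold — but (h) sets (g) aside: (h) operates against (g): a current Standing Waiver is held. (i) would limit (h) — the lot is in a historic district — but (j) sets (i) aside: (j) is triggered — the registered capacity is 1,610 units, below the 1,990 units limit. So (a) applies.
Exception (b) fails — the baseline figure is 865, not less than 781.
Exception (c) fails — the structure will be visible from the street.
Exception (d) requires that the structure uses only unpowered hand tools for assembly; but assembly uses power tools, so (d) is unavailable.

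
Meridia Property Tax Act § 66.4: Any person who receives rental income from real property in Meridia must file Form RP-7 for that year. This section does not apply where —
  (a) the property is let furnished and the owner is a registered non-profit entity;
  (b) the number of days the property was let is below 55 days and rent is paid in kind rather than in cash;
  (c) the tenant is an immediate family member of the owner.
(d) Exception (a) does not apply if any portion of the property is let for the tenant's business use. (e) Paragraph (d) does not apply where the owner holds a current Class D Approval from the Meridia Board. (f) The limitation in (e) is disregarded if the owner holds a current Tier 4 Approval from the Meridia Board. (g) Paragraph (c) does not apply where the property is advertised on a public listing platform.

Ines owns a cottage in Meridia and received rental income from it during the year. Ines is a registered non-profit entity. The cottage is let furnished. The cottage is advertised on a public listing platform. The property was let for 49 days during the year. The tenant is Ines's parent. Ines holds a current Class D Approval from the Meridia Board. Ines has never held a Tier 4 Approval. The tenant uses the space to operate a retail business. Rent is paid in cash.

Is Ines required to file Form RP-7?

Exception (a): the property is let furnished; Ines is a registered non-profit — every condition holds. Applying paragraphs (d)–(f): (d) is triggered (the space is let for business use), but is set aside by (e): (e) operates against (d): a current Class D Approval is held. (f), which would lift (e), is not engaged — the Tier 4 Approval is not current. Exception (a) stands.
Exception (b) requires that rent is paid in kind rather than in cash; but rent is paid in cash, so (b) is unavailable.
All of (c)'s requirements are met (the tenant is an immediate family member). But applying paragraph (g): (g) operates — the property is publicly advertised. Exception (c) does not apply.

No — exception (a) applies; Ines is not required to file Form RP-7.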